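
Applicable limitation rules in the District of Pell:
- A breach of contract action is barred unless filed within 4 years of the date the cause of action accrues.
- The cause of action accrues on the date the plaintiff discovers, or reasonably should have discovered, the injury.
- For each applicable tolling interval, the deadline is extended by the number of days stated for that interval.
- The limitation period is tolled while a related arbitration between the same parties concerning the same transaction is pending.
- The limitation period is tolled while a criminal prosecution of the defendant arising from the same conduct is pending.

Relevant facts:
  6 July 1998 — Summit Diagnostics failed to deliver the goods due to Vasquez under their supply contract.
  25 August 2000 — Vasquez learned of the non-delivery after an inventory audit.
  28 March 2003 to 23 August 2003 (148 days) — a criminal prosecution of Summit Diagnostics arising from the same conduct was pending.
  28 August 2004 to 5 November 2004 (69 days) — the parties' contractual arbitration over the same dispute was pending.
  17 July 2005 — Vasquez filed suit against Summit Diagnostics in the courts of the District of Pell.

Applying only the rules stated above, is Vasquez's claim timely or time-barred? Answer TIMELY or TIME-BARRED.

TIME-BARRED

Accrual is tied to discovery, so the period began on 25 August 2000 rather than on 6 July 1998 when the act occurred.
4 years from 25 August 2000 is 25 August 2004.
The period was tolled for 148 days by the pending criminal prosecution (28 March 2003 to 23 August 2003), pushing the deadline to 20 January 2005.
Because the pending related arbitration ran from 28 August 2004 to 5 November 2004, the deadline is extended by 69 days to 30 March 2005.
Vasquez filed on 17 July 2005, after the 30 March 2005 deadline, so the action is time-barred.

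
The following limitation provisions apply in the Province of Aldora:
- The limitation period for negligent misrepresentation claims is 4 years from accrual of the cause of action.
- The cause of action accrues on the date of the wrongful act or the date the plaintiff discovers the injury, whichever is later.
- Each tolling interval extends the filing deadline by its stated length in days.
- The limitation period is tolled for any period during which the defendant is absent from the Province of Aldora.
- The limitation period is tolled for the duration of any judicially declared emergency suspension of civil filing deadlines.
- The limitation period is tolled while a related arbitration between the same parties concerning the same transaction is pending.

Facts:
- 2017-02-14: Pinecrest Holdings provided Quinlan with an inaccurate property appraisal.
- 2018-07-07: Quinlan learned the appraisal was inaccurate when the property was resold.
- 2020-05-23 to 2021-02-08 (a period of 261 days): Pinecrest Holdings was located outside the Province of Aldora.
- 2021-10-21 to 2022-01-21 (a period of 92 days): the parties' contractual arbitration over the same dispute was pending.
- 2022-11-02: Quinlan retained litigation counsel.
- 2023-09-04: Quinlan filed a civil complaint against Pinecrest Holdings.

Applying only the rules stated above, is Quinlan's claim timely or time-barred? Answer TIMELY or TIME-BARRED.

TIME-BARRED

Because discovery on 2018-07-07 post-dates the 2017-02-14 act, accrual under the later-of rule falls on 2018-07-07.
Adding the 4 years base period to 2018-07-07 gives a deadline of 2022-07-07, before any tolling.
The period was tolled for 261 days by the defendant's absence from the jurisdiction (2020-05-23 to 2021-02-08), pushing the deadline to 2023-03-25.
The period was tolled for 92 days by the pending related arbitration (2021-10-21 to 2022-01-21), pushing the deadline to 2023-06-25.
The other events in the timeline have no effect on the limitation period under the stated rules.
Quinlan filed on 2023-09-04, after the 2023-06-25 deadline, so the action is time-barred.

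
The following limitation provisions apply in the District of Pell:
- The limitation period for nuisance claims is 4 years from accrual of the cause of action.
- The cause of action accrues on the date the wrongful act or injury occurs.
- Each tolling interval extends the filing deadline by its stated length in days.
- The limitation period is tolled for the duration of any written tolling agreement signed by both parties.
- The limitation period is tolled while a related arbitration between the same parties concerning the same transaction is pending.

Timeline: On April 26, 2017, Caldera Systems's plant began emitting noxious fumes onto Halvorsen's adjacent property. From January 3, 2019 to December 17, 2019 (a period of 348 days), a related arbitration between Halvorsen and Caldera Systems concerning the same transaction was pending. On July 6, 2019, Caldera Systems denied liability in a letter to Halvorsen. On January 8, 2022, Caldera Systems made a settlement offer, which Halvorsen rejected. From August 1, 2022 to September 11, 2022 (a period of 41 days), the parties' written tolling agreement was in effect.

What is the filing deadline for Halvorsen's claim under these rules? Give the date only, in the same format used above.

April 9, 2022

The cause of action accrued on April 26, 2017, the date of the act.
The untolled deadline — 4 years after April 26, 2017 — is April 26, 2021.
The pending related arbitration from January 3, 2019 to December 17, 2019 tolled the period for 348 days, extending the deadline to April 9, 2022.
The written tolling agreement from August 1, 2022 to September 11, 2022 began after the period had already run on April 9, 2022, so it has no tolling effect.
None of the other events listed affects the running of the period under the stated rules.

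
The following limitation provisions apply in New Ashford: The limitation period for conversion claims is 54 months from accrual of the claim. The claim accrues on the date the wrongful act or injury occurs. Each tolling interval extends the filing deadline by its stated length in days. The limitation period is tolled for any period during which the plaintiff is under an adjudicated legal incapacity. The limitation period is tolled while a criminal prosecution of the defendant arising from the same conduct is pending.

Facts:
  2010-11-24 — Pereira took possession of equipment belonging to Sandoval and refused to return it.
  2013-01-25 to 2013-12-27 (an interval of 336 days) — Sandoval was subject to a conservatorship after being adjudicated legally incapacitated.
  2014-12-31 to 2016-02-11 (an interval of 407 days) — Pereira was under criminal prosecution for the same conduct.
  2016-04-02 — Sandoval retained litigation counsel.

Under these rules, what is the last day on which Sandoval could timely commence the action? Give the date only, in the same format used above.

2017-06-05

The claim accrued on 2010-11-24, when the wrongful act occurred.
Adding the 54 months base period to 2010-11-24 gives a deadline of 2015-05-24, before any tolling.
The period was tolled for 336 days by the plaintiff's legal incapacity (2013-01-25 to 2013-12-27), pushing the deadline to 2016-04-24.
The pending criminal prosecution from 2014-12-31 to 2016-02-11 tolled the period for 407 days, extending the deadline to 2017-06-05.
None of the other events listed affects the running of the period under the stated rules.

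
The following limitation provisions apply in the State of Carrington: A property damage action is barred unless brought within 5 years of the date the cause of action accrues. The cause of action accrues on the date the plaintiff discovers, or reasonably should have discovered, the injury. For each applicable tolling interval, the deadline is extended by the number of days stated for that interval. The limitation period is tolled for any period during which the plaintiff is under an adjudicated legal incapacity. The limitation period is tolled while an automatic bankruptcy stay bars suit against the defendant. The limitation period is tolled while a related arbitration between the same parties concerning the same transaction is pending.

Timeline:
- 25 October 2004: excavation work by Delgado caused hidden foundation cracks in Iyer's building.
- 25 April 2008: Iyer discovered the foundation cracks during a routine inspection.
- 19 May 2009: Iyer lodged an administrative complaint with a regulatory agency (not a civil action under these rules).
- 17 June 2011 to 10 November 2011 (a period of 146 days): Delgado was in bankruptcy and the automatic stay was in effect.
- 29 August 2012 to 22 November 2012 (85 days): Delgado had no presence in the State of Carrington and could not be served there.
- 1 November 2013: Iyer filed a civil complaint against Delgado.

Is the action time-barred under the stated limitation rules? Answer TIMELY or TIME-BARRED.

Accrual is tied to discovery, so the period began on 25 April 2008 rather than on 25 October 2004 when the act occurred.
The untolled deadline — 5 years after 25 April 2008 — is 25 April 2013.
The automatic bankruptcy stay from 17 June 2011 to 10 November 2011 tolled the period for 146 days, extending the deadline to 18 September 2013.
Although the defendant's absence ran from 29 August 2012 to 22 November 2012, the stated rules do not make that a tolling event, so it is disregarded.
The other events in the timeline have no effect on the limitation period under the stated rules.
Filing on 1 November 2013 missed the 18 September 2013 deadline — the action is time-barred.

TIME-BARRED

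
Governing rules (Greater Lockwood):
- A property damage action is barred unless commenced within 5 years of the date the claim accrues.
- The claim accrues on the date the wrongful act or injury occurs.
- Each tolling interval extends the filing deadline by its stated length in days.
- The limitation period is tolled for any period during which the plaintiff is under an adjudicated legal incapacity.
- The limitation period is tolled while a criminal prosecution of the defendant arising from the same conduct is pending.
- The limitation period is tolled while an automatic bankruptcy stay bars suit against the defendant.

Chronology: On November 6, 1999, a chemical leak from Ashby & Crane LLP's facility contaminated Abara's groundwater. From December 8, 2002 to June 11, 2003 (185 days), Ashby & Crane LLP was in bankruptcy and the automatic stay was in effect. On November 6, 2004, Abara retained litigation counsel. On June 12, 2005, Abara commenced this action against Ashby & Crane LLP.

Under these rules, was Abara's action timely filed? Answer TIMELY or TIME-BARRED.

The limitation period began to run on November 6, 1999.
Adding the 5 years base period to November 6, 1999 gives a deadline of November 6, 2004, before any tolling.
The period was tolled for 185 days by the automatic bankruptcy stay (December 8, 2002 to June 11, 2003), pushing the deadline to May 10, 2005.
The other events in the timeline have no effect on the limitation period under the stated rules.
The June 12, 2005 filing falls after the May 10, 2005 deadline; the claim is time-barred.

TIME-BARRED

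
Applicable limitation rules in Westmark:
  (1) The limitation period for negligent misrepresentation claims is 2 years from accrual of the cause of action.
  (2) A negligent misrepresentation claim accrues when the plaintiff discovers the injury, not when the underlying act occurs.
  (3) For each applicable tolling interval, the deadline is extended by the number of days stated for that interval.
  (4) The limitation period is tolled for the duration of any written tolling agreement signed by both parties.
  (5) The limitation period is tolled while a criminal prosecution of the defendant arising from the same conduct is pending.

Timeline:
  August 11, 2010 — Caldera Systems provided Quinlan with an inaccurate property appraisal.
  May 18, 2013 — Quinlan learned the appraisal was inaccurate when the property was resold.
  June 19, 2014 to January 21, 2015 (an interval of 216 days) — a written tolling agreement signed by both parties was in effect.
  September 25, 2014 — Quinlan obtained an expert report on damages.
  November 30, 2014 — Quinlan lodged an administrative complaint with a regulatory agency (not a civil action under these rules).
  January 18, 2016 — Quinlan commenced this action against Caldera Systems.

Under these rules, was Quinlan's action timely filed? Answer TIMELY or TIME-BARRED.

The claim did not accrue until Quinlan discovered the injury on May 18, 2013; the August 11, 2010 act date does not start the clock under the stated rule.
The untolled deadline — 2 years after May 18, 2013 — is May 18, 2015.
Because the written tolling agreement ran from June 19, 2014 to January 21, 2015, the deadline is extended by 216 days to December 20, 2015.
None of the other events listed affects the running of the period under the stated rules.
Filing on January 18, 2016 missed the December 20, 2015 deadline — the action is time-barred.

TIME-BARRED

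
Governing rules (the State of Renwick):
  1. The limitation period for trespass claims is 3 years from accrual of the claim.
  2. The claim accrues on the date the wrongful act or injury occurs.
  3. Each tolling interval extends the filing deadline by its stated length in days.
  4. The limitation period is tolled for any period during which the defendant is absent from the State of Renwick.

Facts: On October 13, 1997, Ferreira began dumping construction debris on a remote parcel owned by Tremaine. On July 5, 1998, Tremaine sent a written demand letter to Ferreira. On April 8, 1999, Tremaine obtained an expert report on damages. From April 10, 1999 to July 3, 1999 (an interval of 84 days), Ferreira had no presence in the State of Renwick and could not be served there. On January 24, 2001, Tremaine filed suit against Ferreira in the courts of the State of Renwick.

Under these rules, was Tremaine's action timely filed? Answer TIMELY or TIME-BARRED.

TIME-BARRED

The claim accrued on October 13, 1997, when the wrongful act occurred.
The untolled deadline — 3 years after October 13, 1997 — is October 13, 2000.
The defendant's absence from the jurisdiction from April 10, 1999 to July 3, 1999 tolled the period for 84 days, extending the deadline to January 5, 2001.
None of the other events listed affects the running of the period under the stated rules.
Tremaine filed on January 24, 2001, after the January 5, 2001 deadline, so the action is time-barred.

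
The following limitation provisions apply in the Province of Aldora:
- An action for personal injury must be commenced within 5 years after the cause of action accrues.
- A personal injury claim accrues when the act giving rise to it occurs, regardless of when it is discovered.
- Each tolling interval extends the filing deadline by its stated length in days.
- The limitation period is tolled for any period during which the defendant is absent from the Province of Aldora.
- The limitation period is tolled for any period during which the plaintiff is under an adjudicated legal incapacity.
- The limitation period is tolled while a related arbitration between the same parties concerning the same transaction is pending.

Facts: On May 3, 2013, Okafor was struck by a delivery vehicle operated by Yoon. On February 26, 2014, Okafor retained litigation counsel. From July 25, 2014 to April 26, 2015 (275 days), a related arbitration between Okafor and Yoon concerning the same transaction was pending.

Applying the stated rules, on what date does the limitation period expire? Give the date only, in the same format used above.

The cause of action accrued on May 3, 2013, the date of the act.
5 years from May 3, 2013 is May 3, 2018.
The period was tolled for 275 days by the pending related arbitration (July 25, 2014 to April 26, 2015), pushing the deadline to February 2, 2019.
The other events in the timeline have no effect on the limitation period under the stated rules.

February 2, 2019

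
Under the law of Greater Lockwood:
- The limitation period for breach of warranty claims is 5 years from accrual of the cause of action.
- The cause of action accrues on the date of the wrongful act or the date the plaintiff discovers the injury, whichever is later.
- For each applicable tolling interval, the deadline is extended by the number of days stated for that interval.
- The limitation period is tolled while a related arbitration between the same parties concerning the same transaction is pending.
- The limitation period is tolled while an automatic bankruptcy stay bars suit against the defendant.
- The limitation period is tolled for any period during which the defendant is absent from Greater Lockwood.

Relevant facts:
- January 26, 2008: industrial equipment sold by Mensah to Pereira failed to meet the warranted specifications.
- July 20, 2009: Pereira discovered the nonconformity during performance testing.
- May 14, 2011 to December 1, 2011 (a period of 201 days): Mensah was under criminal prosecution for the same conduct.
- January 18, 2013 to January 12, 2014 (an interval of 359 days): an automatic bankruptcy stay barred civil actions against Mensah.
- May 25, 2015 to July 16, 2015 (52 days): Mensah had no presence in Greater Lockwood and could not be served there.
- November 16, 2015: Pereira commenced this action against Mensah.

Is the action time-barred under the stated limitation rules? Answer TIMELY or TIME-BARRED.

Because discovery on July 20, 2009 post-dates the January 26, 2008 act, accrual under the later-of rule falls on July 20, 2009.
The untolled deadline — 5 years after July 20, 2009 — is July 20, 2014.
The period was tolled for 359 days by the automatic bankruptcy stay (January 18, 2013 to January 12, 2014), pushing the deadline to July 14, 2015.
The defendant's absence from the jurisdiction from May 25, 2015 to July 16, 2015 tolled the period for 52 days, extending the deadline to September 4, 2015.
The pending criminal prosecution from May 14, 2011 to December 1, 2011 does not toll the period, because no stated rule makes a criminal prosecution a tolling event.
Filing on November 16, 2015 missed the September 4, 2015 deadline — the action is time-barred.

TIME-BARRED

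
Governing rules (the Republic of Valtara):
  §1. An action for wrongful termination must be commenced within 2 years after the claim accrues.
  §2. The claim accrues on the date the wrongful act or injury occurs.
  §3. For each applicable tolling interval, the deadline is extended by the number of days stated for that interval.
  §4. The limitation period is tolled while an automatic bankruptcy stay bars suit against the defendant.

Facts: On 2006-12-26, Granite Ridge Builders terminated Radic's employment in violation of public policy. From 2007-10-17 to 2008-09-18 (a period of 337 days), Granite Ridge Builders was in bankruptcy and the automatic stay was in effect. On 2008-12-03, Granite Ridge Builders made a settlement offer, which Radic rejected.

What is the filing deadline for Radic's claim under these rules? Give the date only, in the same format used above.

The limitation period began to run on 2006-12-26.
2 years from 2006-12-26 is 2008-12-26.
Because the automatic bankruptcy stay ran from 2007-10-17 to 2008-09-18, the deadline is extended by 337 days to 2009-11-28.
The other events in the timeline have no effect on the limitation period under the stated rules.

2009-11-28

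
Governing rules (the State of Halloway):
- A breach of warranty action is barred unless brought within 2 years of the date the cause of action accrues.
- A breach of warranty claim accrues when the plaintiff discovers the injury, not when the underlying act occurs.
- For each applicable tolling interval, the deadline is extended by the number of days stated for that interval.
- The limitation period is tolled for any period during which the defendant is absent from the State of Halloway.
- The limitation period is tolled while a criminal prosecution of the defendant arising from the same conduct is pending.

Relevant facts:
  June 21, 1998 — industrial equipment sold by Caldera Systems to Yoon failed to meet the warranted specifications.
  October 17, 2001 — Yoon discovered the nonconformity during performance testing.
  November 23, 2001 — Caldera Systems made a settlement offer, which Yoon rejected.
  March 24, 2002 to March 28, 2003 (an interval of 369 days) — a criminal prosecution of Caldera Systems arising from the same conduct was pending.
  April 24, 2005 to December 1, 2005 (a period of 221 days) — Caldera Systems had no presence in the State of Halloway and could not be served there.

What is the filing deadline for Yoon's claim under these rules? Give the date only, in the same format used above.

Accrual is tied to discovery, so the period began on October 17, 2001 rather than on June 21, 1998 when the act occurred.
The untolled deadline — 2 years after October 17, 2001 — is October 17, 2003.
The period was tolled for 369 days by the pending criminal prosecution (March 24, 2002 to March 28, 2003), pushing the deadline to October 20, 2004.
The defendant's absence from the jurisdiction from April 24, 2005 to December 1, 2005 began after the period had already run on October 20, 2004, so it has no tolling effect.
The other events in the timeline have no effect on the limitation period under the stated rules.

October 20, 2004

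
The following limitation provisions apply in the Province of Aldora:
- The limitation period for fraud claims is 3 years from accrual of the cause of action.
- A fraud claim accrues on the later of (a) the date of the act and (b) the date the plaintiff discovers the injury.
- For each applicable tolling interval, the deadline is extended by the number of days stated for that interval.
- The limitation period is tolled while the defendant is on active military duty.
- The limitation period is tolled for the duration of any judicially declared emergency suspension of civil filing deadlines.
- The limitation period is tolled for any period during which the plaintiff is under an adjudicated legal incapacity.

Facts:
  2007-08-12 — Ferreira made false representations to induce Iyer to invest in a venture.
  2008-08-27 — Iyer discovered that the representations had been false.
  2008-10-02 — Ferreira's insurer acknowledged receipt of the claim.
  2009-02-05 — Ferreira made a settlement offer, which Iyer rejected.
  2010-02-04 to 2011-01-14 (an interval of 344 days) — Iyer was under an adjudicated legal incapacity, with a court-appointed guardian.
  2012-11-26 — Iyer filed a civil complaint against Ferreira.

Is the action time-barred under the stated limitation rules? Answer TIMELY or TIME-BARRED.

Because discovery on 2008-08-27 post-dates the 2007-08-12 act, accrual under the later-of rule falls on 2008-08-27.
Adding the 3 years base period to 2008-08-27 gives a deadline of 2011-08-27, before any tolling.
The period was tolled for 344 days by the plaintiff's legal incapacity (2010-02-04 to 2011-01-14), pushing the deadline to 2012-08-05.
Nothing else in the chronology tolls or restarts the period.
Filing on 2012-11-26 missed the 2012-08-05 deadline — the action is time-barred.

TIME-BARRED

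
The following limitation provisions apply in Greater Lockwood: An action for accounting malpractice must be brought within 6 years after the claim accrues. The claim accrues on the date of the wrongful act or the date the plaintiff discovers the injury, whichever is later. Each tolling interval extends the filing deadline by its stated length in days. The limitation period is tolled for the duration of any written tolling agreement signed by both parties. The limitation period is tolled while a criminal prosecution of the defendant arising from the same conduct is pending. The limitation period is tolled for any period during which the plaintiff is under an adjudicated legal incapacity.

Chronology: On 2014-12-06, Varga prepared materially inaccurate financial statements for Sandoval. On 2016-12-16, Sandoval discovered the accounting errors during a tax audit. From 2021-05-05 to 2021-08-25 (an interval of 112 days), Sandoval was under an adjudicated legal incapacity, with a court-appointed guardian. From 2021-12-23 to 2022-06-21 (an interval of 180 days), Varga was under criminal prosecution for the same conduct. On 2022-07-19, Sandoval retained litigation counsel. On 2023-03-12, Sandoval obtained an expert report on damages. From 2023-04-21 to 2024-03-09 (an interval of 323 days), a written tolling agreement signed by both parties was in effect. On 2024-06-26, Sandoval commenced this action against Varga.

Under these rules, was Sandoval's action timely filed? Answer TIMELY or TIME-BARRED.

TIMELY

Taking the later of the act (2014-12-06) and discovery (2016-12-16), the claim accrued on 2016-12-16.
6 years from 2016-12-16 is 2022-12-16.
Because the plaintiff's legal incapacity ran from 2021-05-05 to 2021-08-25, the deadline is extended by 112 days to 2023-04-07.
The period was tolled for 180 days by the pending criminal prosecution (2021-12-23 to 2022-06-21), pushing the deadline to 2023-10-04.
The written tolling agreement from 2023-04-21 to 2024-03-09 tolled the period for 323 days, extending the deadline to 2024-08-22.
The other events in the timeline have no effect on the limitation period under the stated rules.
Filing on 2024-06-26 beat the 2024-08-22 deadline — the action is timely.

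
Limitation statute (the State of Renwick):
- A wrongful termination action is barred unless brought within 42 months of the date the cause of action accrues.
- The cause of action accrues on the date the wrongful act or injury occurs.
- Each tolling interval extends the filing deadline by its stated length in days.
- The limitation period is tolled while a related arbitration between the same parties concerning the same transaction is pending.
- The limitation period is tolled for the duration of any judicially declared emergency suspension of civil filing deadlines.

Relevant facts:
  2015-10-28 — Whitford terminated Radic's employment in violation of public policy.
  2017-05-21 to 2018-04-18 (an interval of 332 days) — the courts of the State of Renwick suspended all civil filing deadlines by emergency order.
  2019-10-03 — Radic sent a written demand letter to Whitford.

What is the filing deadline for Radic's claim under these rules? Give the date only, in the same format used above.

The limitation period began to run on 2015-10-28.
42 months from 2015-10-28 is 2019-04-28.
The emergency suspension of filing deadlines from 2017-05-21 to 2018-04-18 tolled the period for 332 days, extending the deadline to 2020-03-25.
Nothing else in the chronology tolls or restarts the period.

2020-03-25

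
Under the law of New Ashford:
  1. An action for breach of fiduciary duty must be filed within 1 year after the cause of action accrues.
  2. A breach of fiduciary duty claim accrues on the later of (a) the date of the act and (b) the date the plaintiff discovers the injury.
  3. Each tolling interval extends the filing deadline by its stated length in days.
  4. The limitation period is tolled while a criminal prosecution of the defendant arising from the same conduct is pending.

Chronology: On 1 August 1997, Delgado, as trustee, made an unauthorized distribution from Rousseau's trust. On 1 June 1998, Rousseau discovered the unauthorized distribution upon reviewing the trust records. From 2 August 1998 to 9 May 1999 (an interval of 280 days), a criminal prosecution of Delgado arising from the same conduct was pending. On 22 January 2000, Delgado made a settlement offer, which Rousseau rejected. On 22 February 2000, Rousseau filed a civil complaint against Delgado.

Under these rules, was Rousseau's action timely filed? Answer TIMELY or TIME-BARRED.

TIMELY

Because discovery on 1 June 1998 post-dates the 1 August 1997 act, accrual under the later-of rule falls on 1 June 1998.
The untolled deadline — 1 year after 1 June 1998 — is 1 June 1999.
The pending criminal prosecution from 2 August 1998 to 9 May 1999 tolled the period for 280 days, extending the deadline to 7 March 2000.
None of the other events listed affects the running of the period under the stated rules.
The 22 February 2000 filing precedes the 7 March 2000 deadline; the claim is timely.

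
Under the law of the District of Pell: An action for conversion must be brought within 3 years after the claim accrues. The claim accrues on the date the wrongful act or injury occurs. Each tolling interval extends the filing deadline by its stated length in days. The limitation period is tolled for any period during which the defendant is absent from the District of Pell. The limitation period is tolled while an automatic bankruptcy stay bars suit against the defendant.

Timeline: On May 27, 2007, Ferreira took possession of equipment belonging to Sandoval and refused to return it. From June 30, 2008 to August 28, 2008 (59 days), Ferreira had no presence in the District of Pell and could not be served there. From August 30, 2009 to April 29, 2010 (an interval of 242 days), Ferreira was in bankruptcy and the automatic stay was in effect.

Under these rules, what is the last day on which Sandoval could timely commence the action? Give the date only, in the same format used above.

The limitation period began to run on May 27, 2007.
The untolled deadline — 3 years after May 27, 2007 — is May 27, 2010.
The period was tolled for 59 days by the defendant's absence from the jurisdiction (June 30, 2008 to August 28, 2008), pushing the deadline to July 25, 2010.
The automatic bankruptcy stay from August 30, 2009 to April 29, 2010 tolled the period for 242 days, extending the deadline to March 24, 2011.

March 24, 2011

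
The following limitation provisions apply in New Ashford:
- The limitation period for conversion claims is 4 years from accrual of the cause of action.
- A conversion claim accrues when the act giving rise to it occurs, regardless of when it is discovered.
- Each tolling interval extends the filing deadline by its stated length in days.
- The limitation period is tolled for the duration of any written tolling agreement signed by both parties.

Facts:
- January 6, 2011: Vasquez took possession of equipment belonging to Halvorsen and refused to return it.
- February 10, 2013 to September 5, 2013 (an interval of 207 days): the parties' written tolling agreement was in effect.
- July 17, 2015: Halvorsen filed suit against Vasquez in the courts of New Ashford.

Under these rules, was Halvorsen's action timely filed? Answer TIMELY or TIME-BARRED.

TIMELY

The claim accrued on January 6, 2011, when the wrongful act occurred.
The untolled deadline — 4 years after January 6, 2011 — is January 6, 2015.
The written tolling agreement from February 10, 2013 to September 5, 2013 tolled the period for 207 days, extending the deadline to August 1, 2015.
Halvorsen filed on July 17, 2015, before the August 1, 2015 deadline, so the action is timely.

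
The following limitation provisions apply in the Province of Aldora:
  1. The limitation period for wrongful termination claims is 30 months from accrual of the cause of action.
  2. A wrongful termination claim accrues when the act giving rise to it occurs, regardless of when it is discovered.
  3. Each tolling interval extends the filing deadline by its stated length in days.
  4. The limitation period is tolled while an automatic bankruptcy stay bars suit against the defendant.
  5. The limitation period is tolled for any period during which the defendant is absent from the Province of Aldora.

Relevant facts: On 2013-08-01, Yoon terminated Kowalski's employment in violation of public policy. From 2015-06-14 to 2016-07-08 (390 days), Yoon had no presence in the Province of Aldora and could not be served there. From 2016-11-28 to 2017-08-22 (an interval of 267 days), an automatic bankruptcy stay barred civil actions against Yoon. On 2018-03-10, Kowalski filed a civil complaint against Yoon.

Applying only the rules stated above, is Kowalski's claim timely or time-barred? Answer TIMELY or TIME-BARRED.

The cause of action accrued on 2013-08-01, the date of the act.
The untolled deadline — 30 months after 2013-08-01 — is 2016-02-01.
The period was tolled for 390 days by the defendant's absence from the jurisdiction (2015-06-14 to 2016-07-08), pushing the deadline to 2017-02-25.
Because the automatic bankruptcy stay ran from 2016-11-28 to 2017-08-22, the deadline is extended by 267 days to 2017-11-19.
The 2018-03-10 filing falls after the 2017-11-19 deadline; the claim is time-barred.

TIME-BARRED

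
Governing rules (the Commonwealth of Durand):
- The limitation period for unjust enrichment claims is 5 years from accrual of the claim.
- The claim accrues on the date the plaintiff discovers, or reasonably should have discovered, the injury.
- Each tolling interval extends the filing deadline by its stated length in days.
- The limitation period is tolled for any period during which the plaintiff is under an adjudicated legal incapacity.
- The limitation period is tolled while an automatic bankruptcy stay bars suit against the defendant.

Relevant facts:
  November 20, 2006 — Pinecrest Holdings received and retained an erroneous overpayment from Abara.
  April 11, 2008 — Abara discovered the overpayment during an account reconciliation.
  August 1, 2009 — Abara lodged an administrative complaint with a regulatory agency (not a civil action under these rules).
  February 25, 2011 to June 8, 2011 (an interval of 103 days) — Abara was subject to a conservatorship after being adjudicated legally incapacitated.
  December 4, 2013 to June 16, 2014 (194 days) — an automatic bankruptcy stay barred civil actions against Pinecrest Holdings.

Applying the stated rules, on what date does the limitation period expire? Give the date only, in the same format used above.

Accrual is tied to discovery, so the period began on April 11, 2008 rather than on November 20, 2006 when the act occurred.
5 years from April 11, 2008 is April 11, 2013.
The plaintiff's legal incapacity from February 25, 2011 to June 8, 2011 tolled the period for 103 days, extending the deadline to July 23, 2013.
By the time the automatic bankruptcy stay began on December 4, 2013, the limitation period had already expired on July 23, 2013; that interval cannot revive it.
Nothing else in the chronology tolls or restarts the period.

July 23, 2013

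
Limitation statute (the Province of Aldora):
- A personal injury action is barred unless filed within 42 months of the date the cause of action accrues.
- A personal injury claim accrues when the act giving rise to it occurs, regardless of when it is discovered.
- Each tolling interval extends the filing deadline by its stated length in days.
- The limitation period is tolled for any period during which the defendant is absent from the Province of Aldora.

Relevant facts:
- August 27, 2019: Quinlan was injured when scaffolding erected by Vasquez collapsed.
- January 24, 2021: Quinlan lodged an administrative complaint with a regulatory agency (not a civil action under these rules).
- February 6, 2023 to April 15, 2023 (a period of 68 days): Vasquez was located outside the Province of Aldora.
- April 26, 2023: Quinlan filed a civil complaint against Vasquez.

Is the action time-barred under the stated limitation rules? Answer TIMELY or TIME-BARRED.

The cause of action accrued on August 27, 2019, the date of the act.
The untolled deadline — 42 months after August 27, 2019 — is February 27, 2023.
The defendant's absence from the jurisdiction from February 6, 2023 to April 15, 2023 tolled the period for 68 days, extending the deadline to May 6, 2023.
Nothing else in the chronology tolls or restarts the period.
Filing on April 26, 2023 beat the May 6, 2023 deadline — the action is timely.

TIMELY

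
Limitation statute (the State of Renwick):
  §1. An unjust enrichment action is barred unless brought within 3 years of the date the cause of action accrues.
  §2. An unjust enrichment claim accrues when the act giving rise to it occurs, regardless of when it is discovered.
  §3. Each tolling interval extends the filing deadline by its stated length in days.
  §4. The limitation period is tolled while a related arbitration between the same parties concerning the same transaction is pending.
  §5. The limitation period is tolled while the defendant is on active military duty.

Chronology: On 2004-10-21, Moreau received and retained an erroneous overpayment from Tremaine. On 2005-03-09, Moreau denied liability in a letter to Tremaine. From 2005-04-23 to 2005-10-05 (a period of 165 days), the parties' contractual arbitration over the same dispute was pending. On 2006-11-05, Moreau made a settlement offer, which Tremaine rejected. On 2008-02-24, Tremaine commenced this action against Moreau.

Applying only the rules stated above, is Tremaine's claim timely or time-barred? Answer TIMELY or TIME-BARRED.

TIMELY

The cause of action accrued on 2004-10-21, the date of the act.
Adding the 3 years base period to 2004-10-21 gives a deadline of 2007-10-21, before any tolling.
Because the pending related arbitration ran from 2005-04-23 to 2005-10-05, the deadline is extended by 165 days to 2008-04-03.
None of the other events listed affects the running of the period under the stated rules.
Tremaine filed on 2008-02-24, before the 2008-04-03 deadline, so the action is timely.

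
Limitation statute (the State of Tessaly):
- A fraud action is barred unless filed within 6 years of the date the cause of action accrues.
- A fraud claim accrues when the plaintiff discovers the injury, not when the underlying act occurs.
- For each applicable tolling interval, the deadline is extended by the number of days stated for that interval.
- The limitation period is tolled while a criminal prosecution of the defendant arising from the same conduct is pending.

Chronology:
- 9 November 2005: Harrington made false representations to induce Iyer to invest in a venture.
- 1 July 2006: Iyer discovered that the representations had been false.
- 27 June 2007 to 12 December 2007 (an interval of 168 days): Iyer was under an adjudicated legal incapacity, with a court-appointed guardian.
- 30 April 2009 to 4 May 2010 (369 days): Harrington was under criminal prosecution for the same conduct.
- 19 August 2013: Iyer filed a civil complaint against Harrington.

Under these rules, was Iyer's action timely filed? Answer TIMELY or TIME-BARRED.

TIME-BARRED

Accrual is tied to discovery, so the period began on 1 July 2006 rather than on 9 November 2005 when the act occurred.
6 years from 1 July 2006 is 1 July 2012.
The pending criminal prosecution from 30 April 2009 to 4 May 2010 tolled the period for 369 days, extending the deadline to 5 July 2013.
The plaintiff's legal incapacity from 27 June 2007 to 12 December 2007 does not toll the period, because no stated rule makes the plaintiff's incapacity a tolling event.
Iyer filed on 19 August 2013, after the 5 July 2013 deadline, so the action is time-barred.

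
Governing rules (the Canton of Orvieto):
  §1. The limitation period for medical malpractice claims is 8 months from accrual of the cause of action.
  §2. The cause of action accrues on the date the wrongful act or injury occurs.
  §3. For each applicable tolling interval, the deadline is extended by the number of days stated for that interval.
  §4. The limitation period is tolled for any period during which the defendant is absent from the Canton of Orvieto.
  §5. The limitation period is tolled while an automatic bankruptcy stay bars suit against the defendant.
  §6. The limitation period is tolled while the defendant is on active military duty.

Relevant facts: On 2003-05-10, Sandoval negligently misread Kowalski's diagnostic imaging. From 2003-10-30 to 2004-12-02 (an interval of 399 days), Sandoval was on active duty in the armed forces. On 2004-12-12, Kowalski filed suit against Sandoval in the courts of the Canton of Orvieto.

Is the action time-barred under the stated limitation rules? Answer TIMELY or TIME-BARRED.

The limitation period began to run on 2003-05-10.
Adding the 8 months base period to 2003-05-10 gives a deadline of 2004-01-10, before any tolling.
The period was tolled for 399 days by the defendant's active military service (2003-10-30 to 2004-12-02), pushing the deadline to 2005-02-12.
Kowalski filed on 2004-12-12, before the 2005-02-12 deadline, so the action is timely.

TIMELY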